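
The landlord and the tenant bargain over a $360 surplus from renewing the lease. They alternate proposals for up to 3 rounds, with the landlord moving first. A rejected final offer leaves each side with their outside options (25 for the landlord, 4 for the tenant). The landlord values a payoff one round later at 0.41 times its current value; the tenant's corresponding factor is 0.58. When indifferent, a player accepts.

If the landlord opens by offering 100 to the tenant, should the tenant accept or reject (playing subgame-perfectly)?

Reject

Round 3 (the landlord proposes): the tenant gets 4 if talks fail, so the landlord offers 4 and keeps 356.
Round 2 (the tenant proposes): the landlord can get 356 next round, worth 0.41 × 356 = 145.96 now. The tenant offers 145.96 and keeps 360 − 145.96 = 214.04.
So by rejecting in round 1, the tenant gets 214.04 next round, worth 0.58 × 214.04 = 124.1432 now.
Offer 100 < 124.1432, so the tenant rejects.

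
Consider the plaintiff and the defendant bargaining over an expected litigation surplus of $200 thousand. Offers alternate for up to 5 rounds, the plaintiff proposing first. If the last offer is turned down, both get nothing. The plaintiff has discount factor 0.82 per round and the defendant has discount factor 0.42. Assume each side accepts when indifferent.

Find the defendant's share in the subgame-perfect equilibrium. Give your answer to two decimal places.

20.33

Round 5 (the plaintiff proposes): the defendant will accept anything ≥ 0, so the plaintiff offers 0 and keeps 200.
Round 4 (the defendant proposes): the plaintiff can get 200 next round, worth 0.82 × 200 = 164 now; the defendant offers that and keeps 36.
Round 3 (the plaintiff proposes): the defendant can get 36 next round, worth 0.42 × 36 = 15.12 now, so the plaintiff offers 15.12, keeping 184.88.
Round 2 (the defendant proposes): the plaintiff can get 184.88 next round, worth 0.82 × 184.88 = 151.6016 now. The defendant offers 151.6016 and keeps 200 − 151.6016 = 48.3984.
Round 1 (the plaintiff proposes): the defendant can get 48.3984 next round, worth 0.42 × 48.3984 = 20.327328 now, so the plaintiff offers 20.327328, keeping 179.672672.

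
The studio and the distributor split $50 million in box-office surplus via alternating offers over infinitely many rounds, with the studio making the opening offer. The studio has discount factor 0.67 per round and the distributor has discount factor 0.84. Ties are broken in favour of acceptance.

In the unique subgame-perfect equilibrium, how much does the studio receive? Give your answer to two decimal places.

Let x be the studio's share when the studio proposes and y be the distributor's share when the distributor proposes.
The distributor accepts iff offered ≥ 0.84·y, so x = 50 − 0.84y. Symmetrically y = 50 − 0.67x.
Substituting: x = 50 − 0.84(50 − 0.67x), giving x(1 − 0.67·0.84) = 50(1 − 0.84).
So x = 50 × 0.16 / 0.4372 ≈ 18.2983, and the distributor receives 50 − x ≈ 31.7017.

18.30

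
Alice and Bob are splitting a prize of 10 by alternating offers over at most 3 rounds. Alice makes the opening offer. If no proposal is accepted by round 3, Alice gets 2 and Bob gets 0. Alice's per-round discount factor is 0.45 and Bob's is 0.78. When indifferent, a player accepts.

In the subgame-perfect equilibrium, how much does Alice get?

Solve by backward induction from round 3.
Round 3 (Alice proposes): Bob will accept anything ≥ 0, so Alice offers 0 and keeps 10.
Round 2 (Bob proposes): Alice can get 10 next round, worth 0.45 × 10 = 4.5 now, so Bob offers 4.5, keeping 5.5.
Round 1 (Alice proposes): Bob can get 5.5 next round, worth 0.78 × 5.5 = 4.29 now. Alice offers 4.29 and keeps 10 − 4.29 = 5.71.

5.71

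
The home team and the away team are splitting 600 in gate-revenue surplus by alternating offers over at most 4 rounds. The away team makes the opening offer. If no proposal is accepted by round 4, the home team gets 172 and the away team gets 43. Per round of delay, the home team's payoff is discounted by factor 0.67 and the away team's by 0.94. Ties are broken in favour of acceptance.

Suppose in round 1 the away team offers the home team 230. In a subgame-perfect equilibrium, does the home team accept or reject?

Round 4 (the home team proposes): the away team gets 43 if talks fail, so the home team offers 43 and keeps 557.
Round 3 (the away team proposes): the home team can get 557 next round, worth 0.67 × 557 = 373.19 now. The away team offers 373.19 and keeps 600 − 373.19 = 226.81.
Round 2 (the home team proposes): the away team can get 226.81 next round, worth 0.94 × 226.81 = 213.2014 now. The home team offers 213.2014 and keeps 600 − 213.2014 = 386.7986.
So by rejecting in round 1, the home team gets 386.7986 next round, worth 0.67 × 386.7986 = 259.155062 now.
Offer 230 < 259.155062, so the home team rejects.

Reject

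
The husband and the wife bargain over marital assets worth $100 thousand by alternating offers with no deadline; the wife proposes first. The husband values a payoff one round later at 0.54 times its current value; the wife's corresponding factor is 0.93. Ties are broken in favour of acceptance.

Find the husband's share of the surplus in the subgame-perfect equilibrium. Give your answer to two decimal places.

Let x be the wife's share when the wife proposes and y be the husband's share when the husband proposes.
The husband accepts iff offered ≥ 0.54·y, so x = 100 − 0.54y. Symmetrically y = 100 − 0.93x.
Substituting: x = 100 − 0.54(100 − 0.93x), giving x(1 − 0.93·0.54) = 100(1 − 0.54).
So x = 100 × 0.46 / 0.4978 ≈ 92.4066, and the husband receives 100 − x ≈ 7.5934.

7.59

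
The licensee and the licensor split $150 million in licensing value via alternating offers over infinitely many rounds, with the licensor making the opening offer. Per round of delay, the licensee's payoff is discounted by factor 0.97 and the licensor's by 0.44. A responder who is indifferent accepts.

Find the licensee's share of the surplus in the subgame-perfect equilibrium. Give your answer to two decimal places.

When the licensor proposes, the licensee accepts any offer worth at least 0.97 times what the licensee would get by proposing next round; and vice versa.
This gives x = 150 − 0.97y and y = 150 − 0.44x, where x and y are each side's share when it proposes.
Hence (1 − 0.97·0.44)x = 150(1 − 0.97), i.e. 0.5732·x = 4.5.
x ≈ 7.8507; the licensee's share is 150 − x ≈ 142.1493.

142.15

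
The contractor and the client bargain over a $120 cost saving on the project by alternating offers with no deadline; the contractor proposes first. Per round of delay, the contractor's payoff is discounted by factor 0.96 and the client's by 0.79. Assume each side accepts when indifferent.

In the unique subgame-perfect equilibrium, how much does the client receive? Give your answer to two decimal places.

15.70

When the contractor proposes, the client accepts any offer worth at least 0.79 times what the client would get by proposing next round; and vice versa.
This gives x = 120 − 0.79y and y = 120 − 0.96x, where x and y are each side's share when it proposes.
Hence (1 − 0.79·0.96)x = 120(1 − 0.79), i.e. 0.2416·x = 25.2.
x ≈ 104.3046; the client's share is 120 − x ≈ 15.6954.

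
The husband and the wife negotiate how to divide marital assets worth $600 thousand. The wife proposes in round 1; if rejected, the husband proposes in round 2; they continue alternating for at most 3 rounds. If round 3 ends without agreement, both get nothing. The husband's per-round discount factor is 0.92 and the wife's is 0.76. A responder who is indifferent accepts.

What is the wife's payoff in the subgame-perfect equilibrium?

467.52

By backward induction:
Round 3 (the wife proposes): the husband will accept anything ≥ 0, so the wife offers 0 and keeps 600.
Round 2 (the husband proposes): the wife can get 600 next round, worth 0.76 × 600 = 456 now; the husband offers that and keeps 144.
Round 1 (the wife proposes): the husband can get 144 next round, worth 0.92 × 144 = 132.48 now; the wife offers that and keeps 467.52.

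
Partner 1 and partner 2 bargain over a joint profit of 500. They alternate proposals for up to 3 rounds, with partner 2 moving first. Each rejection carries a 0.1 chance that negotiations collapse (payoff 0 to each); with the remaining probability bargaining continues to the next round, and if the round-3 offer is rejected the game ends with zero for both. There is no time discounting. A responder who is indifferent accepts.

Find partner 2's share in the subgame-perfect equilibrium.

455

Round 3 (partner 2 proposes): rejection yields 0 for partner 1; partner 2 offers 0 and keeps 500.
Round 2 (partner 1 proposes): rejecting gives partner 2 an expected 0.9 × 500 = 450, so partner 1 offers 450, keeping 50.
Round 1 (partner 2 proposes): rejecting gives partner 1 an expected 0.9 × 50 = 45. Partner 2 offers 45 and keeps 500 − 45 = 455.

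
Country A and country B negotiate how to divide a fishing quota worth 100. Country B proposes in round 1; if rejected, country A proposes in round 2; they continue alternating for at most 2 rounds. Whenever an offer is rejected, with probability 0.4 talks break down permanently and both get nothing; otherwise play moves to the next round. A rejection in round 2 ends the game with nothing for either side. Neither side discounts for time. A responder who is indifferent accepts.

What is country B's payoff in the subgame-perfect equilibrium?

40

Round 2 (country A proposes): country B will accept anything ≥ 0, so country A offers 0 and keeps 100.
Round 1 (country B proposes): rejecting gives country A an expected 0.6 × 100 = 60. Country B offers 60 and keeps 100 − 60 = 40.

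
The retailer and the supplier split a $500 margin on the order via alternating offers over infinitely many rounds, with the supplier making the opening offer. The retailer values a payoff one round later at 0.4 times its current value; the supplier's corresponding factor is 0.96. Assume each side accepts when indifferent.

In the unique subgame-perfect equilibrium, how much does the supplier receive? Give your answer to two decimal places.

Let x be the supplier's share when the supplier proposes and y be the retailer's share when the retailer proposes.
The retailer accepts iff offered ≥ 0.4·y, so x = 500 − 0.4y. Symmetrically y = 500 − 0.96x.
Substituting: x = 500 − 0.4(500 − 0.96x), giving x(1 − 0.96·0.4) = 500(1 − 0.4).
So x = 500 × 0.6 / 0.616 ≈ 487.0130, and the retailer receives 500 − x ≈ 12.9870.

487.01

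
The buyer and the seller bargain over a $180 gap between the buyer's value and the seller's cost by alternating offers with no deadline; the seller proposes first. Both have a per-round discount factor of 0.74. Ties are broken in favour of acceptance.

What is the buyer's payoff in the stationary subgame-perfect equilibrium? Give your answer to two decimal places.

76.55

When the seller proposes, the buyer accepts any offer worth at least 0.74 times what the buyer would get by proposing next round; and vice versa.
This gives x = 180 − 0.74y and y = 180 − 0.74x, where x and y are each side's share when it proposes.
Hence (1 − 0.74·0.74)x = 180(1 − 0.74), i.e. 0.4524·x = 46.8.
x ≈ 103.4483; the buyer's share is 180 − x ≈ 76.5517.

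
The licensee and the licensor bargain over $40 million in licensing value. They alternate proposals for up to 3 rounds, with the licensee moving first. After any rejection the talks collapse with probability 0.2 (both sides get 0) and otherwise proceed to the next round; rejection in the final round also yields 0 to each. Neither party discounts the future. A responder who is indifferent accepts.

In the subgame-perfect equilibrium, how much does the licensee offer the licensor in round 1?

Round 3 (the licensee proposes): the licensor will accept anything ≥ 0, so the licensee offers 0 and keeps 40.
Round 2 (the licensor proposes): rejecting gives the licensee an expected 0.8 × 40 = 32, so the licensor offers 32, keeping 8.
Round 1 (the licensee proposes): rejecting gives the licensor an expected 0.8 × 8 = 6.4, so the licensee offers 6.4, keeping 33.6.

6.4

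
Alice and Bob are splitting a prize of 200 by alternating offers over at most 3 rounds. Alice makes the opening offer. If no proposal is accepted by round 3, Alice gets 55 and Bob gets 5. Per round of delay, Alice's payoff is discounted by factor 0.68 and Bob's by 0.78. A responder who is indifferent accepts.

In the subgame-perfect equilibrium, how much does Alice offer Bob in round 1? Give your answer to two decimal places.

Work backward from the last round.
Round 3 (Alice proposes): Bob gets 5 if talks fail, so Alice offers 5 and keeps 195.
Round 2 (Bob proposes): Alice can get 195 next round, worth 0.68 × 195 = 132.6 now. Bob offers 132.6 and keeps 200 − 132.6 = 67.4.
Round 1 (Alice proposes): Bob can get 67.4 next round, worth 0.78 × 67.4 = 52.572 now. Alice offers 52.572 and keeps 200 − 52.572 = 147.428.

52.57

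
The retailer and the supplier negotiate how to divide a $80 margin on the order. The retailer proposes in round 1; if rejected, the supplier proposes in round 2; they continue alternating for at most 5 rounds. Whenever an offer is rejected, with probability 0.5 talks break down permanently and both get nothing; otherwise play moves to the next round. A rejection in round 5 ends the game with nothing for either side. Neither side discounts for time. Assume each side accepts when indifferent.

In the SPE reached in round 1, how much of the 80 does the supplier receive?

25

By backward induction:
Round 5 (the retailer proposes): the supplier will accept anything ≥ 0, so the retailer offers 0 and keeps 80.
Round 4 (the supplier proposes): rejecting gives the retailer an expected 0.5 × 80 = 40; the supplier offers that and keeps 40.
Round 3 (the retailer proposes): rejecting gives the supplier an expected 0.5 × 40 = 20; the retailer offers that and keeps 60.
Round 2 (the supplier proposes): rejecting gives the retailer an expected 0.5 × 60 = 30. The supplier offers 30 and keeps 80 − 30 = 50.
Round 1 (the retailer proposes): rejecting gives the supplier an expected 0.5 × 50 = 25; the retailer offers that and keeps 55.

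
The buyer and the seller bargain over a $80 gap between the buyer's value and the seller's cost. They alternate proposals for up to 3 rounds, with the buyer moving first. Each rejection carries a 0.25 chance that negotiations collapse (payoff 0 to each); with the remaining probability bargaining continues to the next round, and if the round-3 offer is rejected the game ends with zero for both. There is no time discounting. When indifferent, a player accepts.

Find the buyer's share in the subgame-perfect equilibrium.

By backward induction:
Round 3 (the buyer proposes): rejection yields 0 for the seller; the buyer offers 0 and keeps 80.
Round 2 (the seller proposes): rejecting gives the buyer an expected 0.75 × 80 = 60; the seller offers that and keeps 20.
Round 1 (the buyer proposes): rejecting gives the seller an expected 0.75 × 20 = 15, so the buyer offers 15, keeping 65.

65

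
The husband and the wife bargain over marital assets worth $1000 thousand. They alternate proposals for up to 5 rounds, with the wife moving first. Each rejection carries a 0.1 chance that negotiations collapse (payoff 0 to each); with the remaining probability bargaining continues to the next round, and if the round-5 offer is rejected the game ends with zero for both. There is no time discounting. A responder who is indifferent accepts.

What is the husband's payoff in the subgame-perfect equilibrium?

Round 5 (the wife proposes): the husband will accept anything ≥ 0, so the wife offers 0 and keeps 1000.
Round 4 (the husband proposes): rejecting gives the wife an expected 0.9 × 1000 = 900, so the husband offers 900, keeping 100.
Round 3 (the wife proposes): rejecting gives the husband an expected 0.9 × 100 = 90. The wife offers 90 and keeps 1000 − 90 = 910.
Round 2 (the husband proposes): rejecting gives the wife an expected 0.9 × 910 = 819. The husband offers 819 and keeps 1000 − 819 = 181.
Round 1 (the wife proposes): rejecting gives the husband an expected 0.9 × 181 = 162.9, so the wife offers 162.9, keeping 837.1.

162.9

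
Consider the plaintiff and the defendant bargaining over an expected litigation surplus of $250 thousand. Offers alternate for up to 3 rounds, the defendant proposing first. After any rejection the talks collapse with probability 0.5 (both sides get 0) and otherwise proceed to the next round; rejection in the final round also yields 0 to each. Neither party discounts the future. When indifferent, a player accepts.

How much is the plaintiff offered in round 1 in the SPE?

62.5

Round 3 (the defendant proposes): rejection yields 0 for the plaintiff; the defendant offers 0 and keeps 250.
Round 2 (the plaintiff proposes): rejecting gives the defendant an expected 0.5 × 250 = 125; the plaintiff offers that and keeps 125.
Round 1 (the defendant proposes): rejecting gives the plaintiff an expected 0.5 × 125 = 62.5. The defendant offers 62.5 and keeps 250 − 62.5 = 187.5.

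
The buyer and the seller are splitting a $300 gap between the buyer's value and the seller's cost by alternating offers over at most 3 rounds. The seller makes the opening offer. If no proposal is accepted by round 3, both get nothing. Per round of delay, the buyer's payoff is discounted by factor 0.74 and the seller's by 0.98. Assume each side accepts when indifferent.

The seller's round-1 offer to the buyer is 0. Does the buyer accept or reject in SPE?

Reject

Work out the buyer's continuation value if the offer is rejected.
Round 3 (the seller proposes): the buyer will accept anything ≥ 0, so the seller offers 0 and keeps 300.
Round 2 (the buyer proposes): the seller can get 300 next round, worth 0.98 × 300 = 294 now, so the buyer offers 294, keeping 6.
So by rejecting in round 1, the buyer gets 6 next round, worth 0.74 × 6 = 4.44 now.
Offer 0 < 4.44, so the buyer rejects.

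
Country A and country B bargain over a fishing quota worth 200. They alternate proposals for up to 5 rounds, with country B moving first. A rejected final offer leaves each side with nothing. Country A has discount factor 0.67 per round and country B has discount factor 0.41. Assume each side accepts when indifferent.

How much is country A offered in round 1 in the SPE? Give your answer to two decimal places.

Round 5 (country B proposes): rejection yields 0 for country A; country B offers 0 and keeps 200.
Round 4 (country A proposes): country B can get 200 next round, worth 0.41 × 200 = 82 now. Country A offers 82 and keeps 200 − 82 = 118.
Round 3 (country B proposes): country A can get 118 next round, worth 0.67 × 118 = 79.06 now, so country B offers 79.06, keeping 120.94.
Round 2 (country A proposes): country B can get 120.94 next round, worth 0.41 × 120.94 = 49.5854 now. Country A offers 49.5854 and keeps 200 − 49.5854 = 150.4146.
Round 1 (country B proposes): country A can get 150.4146 next round, worth 0.67 × 150.4146 = 100.777782 now; country B offers that and keeps 99.222218.

100.78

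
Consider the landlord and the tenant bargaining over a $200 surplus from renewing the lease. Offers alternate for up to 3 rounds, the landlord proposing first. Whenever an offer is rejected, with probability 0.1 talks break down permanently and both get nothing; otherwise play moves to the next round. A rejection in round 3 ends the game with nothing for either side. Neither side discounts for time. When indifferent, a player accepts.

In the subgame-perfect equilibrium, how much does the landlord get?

By backward induction:
Round 3 (the landlord proposes): the tenant will accept anything ≥ 0, so the landlord offers 0 and keeps 200.
Round 2 (the tenant proposes): rejecting gives the landlord an expected 0.9 × 200 = 180, so the tenant offers 180, keeping 20.
Round 1 (the landlord proposes): rejecting gives the tenant an expected 0.9 × 20 = 18; the landlord offers that and keeps 182.

182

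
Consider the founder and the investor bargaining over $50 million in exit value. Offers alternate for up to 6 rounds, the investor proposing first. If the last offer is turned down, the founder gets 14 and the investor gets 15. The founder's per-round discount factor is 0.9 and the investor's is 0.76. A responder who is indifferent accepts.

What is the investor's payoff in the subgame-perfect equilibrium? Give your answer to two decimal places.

17.08

Round 6 (the founder proposes): the investor gets 15 if talks fail, so the founder offers 15 and keeps 35.
Round 5 (the investor proposes): the founder can get 35 next round, worth 0.9 × 35 = 31.5 now. The investor offers 31.5 and keeps 50 − 31.5 = 18.5.
Round 4 (the founder proposes): the investor can get 18.5 next round, worth 0.76 × 18.5 = 14.06 now; the founder offers that and keeps 35.94.
Round 3 (the investor proposes): the founder can get 35.94 next round, worth 0.9 × 35.94 = 32.346 now. The investor offers 32.346 and keeps 50 − 32.346 = 17.654.
Round 2 (the founder proposes): the investor can get 17.654 next round, worth 0.76 × 17.654 = 13.41704 now. The founder offers 13.41704 and keeps 50 − 13.41704 = 36.58296.
Round 1 (the investor proposes): the founder can get 36.58296 next round, worth 0.9 × 36.58296 = 32.924664 now. The investor offers 32.924664 and keeps 50 − 32.924664 = 17.075336.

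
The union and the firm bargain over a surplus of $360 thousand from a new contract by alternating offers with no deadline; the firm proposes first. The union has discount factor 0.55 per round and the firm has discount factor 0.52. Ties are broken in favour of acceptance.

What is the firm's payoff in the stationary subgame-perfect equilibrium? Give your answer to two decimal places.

226.89

When the firm proposes, the union accepts any offer worth at least 0.55 times what the union would get by proposing next round; and vice versa.
This gives x = 360 − 0.55y and y = 360 − 0.52x, where x and y are each side's share when it proposes.
Hence (1 − 0.55·0.52)x = 360(1 − 0.55), i.e. 0.714·x = 162.
x ≈ 226.8908; the union's share is 360 − x ≈ 133.1092.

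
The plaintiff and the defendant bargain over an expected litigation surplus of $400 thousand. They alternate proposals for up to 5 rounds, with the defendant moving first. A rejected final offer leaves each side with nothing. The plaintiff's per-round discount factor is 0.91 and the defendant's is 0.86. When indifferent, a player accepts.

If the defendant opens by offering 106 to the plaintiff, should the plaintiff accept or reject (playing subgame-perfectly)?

Round 5 (the defendant proposes): the plaintiff will accept anything ≥ 0, so the defendant offers 0 and keeps 400.
Round 4 (the plaintiff proposes): the defendant can get 400 next round, worth 0.86 × 400 = 344 now. The plaintiff offers 344 and keeps 400 − 344 = 56.
Round 3 (the defendant proposes): the plaintiff can get 56 next round, worth 0.91 × 56 = 50.96 now; the defendant offers that and keeps 349.04.
Round 2 (the plaintiff proposes): the defendant can get 349.04 next round, worth 0.86 × 349.04 = 300.1744 now, so the plaintiff offers 300.1744, keeping 99.8256.
So by rejecting in round 1, the plaintiff gets 99.8256 next round, worth 0.91 × 99.8256 = 90.841296 now.
Offer 106 ≥ 90.841296, so the plaintiff accepts.

Accept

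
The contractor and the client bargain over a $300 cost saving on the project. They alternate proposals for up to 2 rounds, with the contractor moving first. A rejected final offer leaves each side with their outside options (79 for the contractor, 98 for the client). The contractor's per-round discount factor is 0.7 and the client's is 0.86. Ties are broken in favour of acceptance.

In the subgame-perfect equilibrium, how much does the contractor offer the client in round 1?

Round 2 (the client proposes): the contractor gets 79 if talks fail, so the client offers 79 and keeps 221.
Round 1 (the contractor proposes): the client can get 221 next round, worth 0.86 × 221 = 190.06 now, so the contractor offers 190.06, keeping 109.94.

190.06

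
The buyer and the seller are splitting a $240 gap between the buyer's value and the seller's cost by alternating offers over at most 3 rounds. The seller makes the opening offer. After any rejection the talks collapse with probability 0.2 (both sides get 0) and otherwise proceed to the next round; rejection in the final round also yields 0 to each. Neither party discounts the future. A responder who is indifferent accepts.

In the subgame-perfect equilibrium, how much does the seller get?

By backward induction:
Round 3 (the seller proposes): the buyer will accept anything ≥ 0, so the seller offers 0 and keeps 240.
Round 2 (the buyer proposes): rejecting gives the seller an expected 0.8 × 240 = 192, so the buyer offers 192, keeping 48.
Round 1 (the seller proposes): rejecting gives the buyer an expected 0.8 × 48 = 38.4. The seller offers 38.4 and keeps 240 − 38.4 = 201.6.

201.6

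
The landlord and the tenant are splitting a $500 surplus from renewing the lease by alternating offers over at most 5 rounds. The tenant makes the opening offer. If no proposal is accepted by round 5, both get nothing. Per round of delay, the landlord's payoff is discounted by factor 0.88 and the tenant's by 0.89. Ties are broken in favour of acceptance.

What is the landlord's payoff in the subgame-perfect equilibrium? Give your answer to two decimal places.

86.31

Round 5 (the tenant proposes): the landlord will accept anything ≥ 0, so the tenant offers 0 and keeps 500.
Round 4 (the landlord proposes): the tenant can get 500 next round, worth 0.89 × 500 = 445 now. The landlord offers 445 and keeps 500 − 445 = 55.
Round 3 (the tenant proposes): the landlord can get 55 next round, worth 0.88 × 55 = 48.4 now, so the tenant offers 48.4, keeping 451.6.
Round 2 (the landlord proposes): the tenant can get 451.6 next round, worth 0.89 × 451.6 = 401.924 now. The landlord offers 401.924 and keeps 500 − 401.924 = 98.076.
Round 1 (the tenant proposes): the landlord can get 98.076 next round, worth 0.88 × 98.076 = 86.30688 now, so the tenant offers 86.30688, keeping 413.69312.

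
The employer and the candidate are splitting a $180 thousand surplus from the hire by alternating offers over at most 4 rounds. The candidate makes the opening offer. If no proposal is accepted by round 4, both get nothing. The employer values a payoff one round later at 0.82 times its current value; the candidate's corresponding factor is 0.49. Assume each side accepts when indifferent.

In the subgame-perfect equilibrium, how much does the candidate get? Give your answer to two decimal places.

Round 4 (the employer proposes): rejection yields 0 for the candidate; the employer offers 0 and keeps 180.
Round 3 (the candidate proposes): the employer can get 180 next round, worth 0.82 × 180 = 147.6 now, so the candidate offers 147.6, keeping 32.4.
Round 2 (the employer proposes): the candidate can get 32.4 next round, worth 0.49 × 32.4 = 15.876 now, so the employer offers 15.876, keeping 164.124.
Round 1 (the candidate proposes): the employer can get 164.124 next round, worth 0.82 × 164.124 = 134.58168 now. The candidate offers 134.58168 and keeps 180 − 134.58168 = 45.41832.

45.42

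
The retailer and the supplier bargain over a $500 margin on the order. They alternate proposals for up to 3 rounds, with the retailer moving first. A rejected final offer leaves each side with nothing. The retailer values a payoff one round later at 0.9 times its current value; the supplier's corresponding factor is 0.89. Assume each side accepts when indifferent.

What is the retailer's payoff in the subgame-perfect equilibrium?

455.5

Round 3 (the retailer proposes): the supplier will accept anything ≥ 0, so the retailer offers 0 and keeps 500.
Round 2 (the supplier proposes): the retailer can get 500 next round, worth 0.9 × 500 = 450 now; the supplier offers that and keeps 50.
Round 1 (the retailer proposes): the supplier can get 50 next round, worth 0.89 × 50 = 44.5 now; the retailer offers that and keeps 455.5.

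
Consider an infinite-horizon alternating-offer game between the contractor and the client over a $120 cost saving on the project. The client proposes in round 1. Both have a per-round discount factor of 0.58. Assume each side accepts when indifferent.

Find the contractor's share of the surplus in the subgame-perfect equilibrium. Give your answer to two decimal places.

When the client proposes, the contractor accepts any offer worth at least 0.58 times what the contractor would get by proposing next round; and vice versa.
This gives x = 120 − 0.58y and y = 120 − 0.58x, where x and y are each side's share when it proposes.
Hence (1 − 0.58·0.58)x = 120(1 − 0.58), i.e. 0.6636·x = 50.4.
x ≈ 75.9494; the contractor's share is 120 − x ≈ 44.0506.

44.05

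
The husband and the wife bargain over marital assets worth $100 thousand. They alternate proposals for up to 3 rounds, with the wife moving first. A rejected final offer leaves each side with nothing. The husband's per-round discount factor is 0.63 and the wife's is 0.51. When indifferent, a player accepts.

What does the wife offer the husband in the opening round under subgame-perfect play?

30.87

Solve by backward induction from round 3.
Round 3 (the wife proposes): rejection yields 0 for the husband; the wife offers 0 and keeps 100.
Round 2 (the husband proposes): the wife can get 100 next round, worth 0.51 × 100 = 51 now; the husband offers that and keeps 49.
Round 1 (the wife proposes): the husband can get 49 next round, worth 0.63 × 49 = 30.87 now, so the wife offers 30.87, keeping 69.13.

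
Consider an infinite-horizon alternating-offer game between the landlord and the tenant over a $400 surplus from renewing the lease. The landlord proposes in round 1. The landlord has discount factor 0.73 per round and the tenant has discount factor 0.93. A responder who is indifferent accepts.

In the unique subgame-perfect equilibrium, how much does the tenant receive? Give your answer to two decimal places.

Let x be the landlord's share when the landlord proposes and y be the tenant's share when the tenant proposes.
The tenant accepts iff offered ≥ 0.93·y, so x = 400 − 0.93y. Symmetrically y = 400 − 0.73x.
Substituting: x = 400 − 0.93(400 − 0.73x), giving x(1 − 0.73·0.93) = 400(1 − 0.93).
So x = 400 × 0.07 / 0.3211 ≈ 87.2002, and the tenant receives 400 − x ≈ 312.7998.

312.80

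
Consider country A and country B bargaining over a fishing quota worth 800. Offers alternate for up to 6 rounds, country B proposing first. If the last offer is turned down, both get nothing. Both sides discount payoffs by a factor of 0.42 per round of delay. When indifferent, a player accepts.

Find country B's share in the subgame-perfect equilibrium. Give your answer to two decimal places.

560.29

Round 6 (country A proposes): country B will accept anything ≥ 0, so country A offers 0 and keeps 800.
Round 5 (country B proposes): country A can get 800 next round, worth 0.42 × 800 = 336 now; country B offers that and keeps 464.
Round 4 (country A proposes): country B can get 464 next round, worth 0.42 × 464 = 194.88 now. Country A offers 194.88 and keeps 800 − 194.88 = 605.12.
Round 3 (country B proposes): country A can get 605.12 next round, worth 0.42 × 605.12 = 254.1504 now; country B offers that and keeps 545.8496.
Round 2 (country A proposes): country B can get 545.8496 next round, worth 0.42 × 545.8496 = 229.256832 now; country A offers that and keeps 570.743168.
Round 1 (country B proposes): country A can get 570.743168 next round, worth 0.42 × 570.743168 = 239.71213056 now, so country B offers 239.71213056, keeping 560.28786944.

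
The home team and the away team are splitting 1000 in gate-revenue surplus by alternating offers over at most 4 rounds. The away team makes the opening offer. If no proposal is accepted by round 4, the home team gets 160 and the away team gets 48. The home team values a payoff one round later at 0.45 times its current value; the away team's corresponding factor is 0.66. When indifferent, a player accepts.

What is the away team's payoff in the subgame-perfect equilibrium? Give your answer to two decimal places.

Round 4 (the home team proposes): the away team gets 48 if talks fail, so the home team offers 48 and keeps 952.
Round 3 (the away team proposes): the home team can get 952 next round, worth 0.45 × 952 = 428.4 now; the away team offers that and keeps 571.6.
Round 2 (the home team proposes): the away team can get 571.6 next round, worth 0.66 × 571.6 = 377.256 now. The home team offers 377.256 and keeps 1000 − 377.256 = 622.744.
Round 1 (the away team proposes): the home team can get 622.744 next round, worth 0.45 × 622.744 = 280.2348 now, so the away team offers 280.2348, keeping 719.7652.

719.77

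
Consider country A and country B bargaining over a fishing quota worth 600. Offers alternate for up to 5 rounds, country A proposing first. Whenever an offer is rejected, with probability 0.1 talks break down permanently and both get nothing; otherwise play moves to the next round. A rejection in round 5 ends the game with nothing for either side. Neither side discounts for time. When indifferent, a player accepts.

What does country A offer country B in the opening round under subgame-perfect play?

97.74

By backward induction:
Round 5 (country A proposes): rejection yields 0 for country B; country A offers 0 and keeps 600.
Round 4 (country B proposes): rejecting gives country A an expected 0.9 × 600 = 540. Country B offers 540 and keeps 600 − 540 = 60.
Round 3 (country A proposes): rejecting gives country B an expected 0.9 × 60 = 54. Country A offers 54 and keeps 600 − 54 = 546.
Round 2 (country B proposes): rejecting gives country A an expected 0.9 × 546 = 491.4; country B offers that and keeps 108.6.
Round 1 (country A proposes): rejecting gives country B an expected 0.9 × 108.6 = 97.74, so country A offers 97.74, keeping 502.26.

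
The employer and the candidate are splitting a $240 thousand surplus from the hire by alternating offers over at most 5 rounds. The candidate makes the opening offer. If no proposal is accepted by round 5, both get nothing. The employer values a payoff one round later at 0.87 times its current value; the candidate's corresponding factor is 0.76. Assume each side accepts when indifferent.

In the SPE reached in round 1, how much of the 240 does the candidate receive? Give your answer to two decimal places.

156.75

Work backward from the last round.
Round 5 (the candidate proposes): rejection yields 0 for the employer; the candidate offers 0 and keeps 240.
Round 4 (the employer proposes): the candidate can get 240 next round, worth 0.76 × 240 = 182.4 now, so the employer offers 182.4, keeping 57.6.
Round 3 (the candidate proposes): the employer can get 57.6 next round, worth 0.87 × 57.6 = 50.112 now, so the candidate offers 50.112, keeping 189.888.
Round 2 (the employer proposes): the candidate can get 189.888 next round, worth 0.76 × 189.888 = 144.31488 now. The employer offers 144.31488 and keeps 240 − 144.31488 = 95.68512.
Round 1 (the candidate proposes): the employer can get 95.68512 next round, worth 0.87 × 95.68512 = 83.2460544 now. The candidate offers 83.2460544 and keeps 240 − 83.2460544 = 156.7539456.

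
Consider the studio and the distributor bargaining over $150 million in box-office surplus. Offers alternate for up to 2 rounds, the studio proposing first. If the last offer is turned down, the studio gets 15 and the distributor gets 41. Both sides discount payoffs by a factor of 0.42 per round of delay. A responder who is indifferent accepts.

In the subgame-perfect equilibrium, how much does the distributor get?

56.7

By backward induction:
Round 2 (the distributor proposes): the studio gets 15 if talks fail, so the distributor offers 15 and keeps 135.
Round 1 (the studio proposes): the distributor can get 135 next round, worth 0.42 × 135 = 56.7 now, so the studio offers 56.7, keeping 93.3.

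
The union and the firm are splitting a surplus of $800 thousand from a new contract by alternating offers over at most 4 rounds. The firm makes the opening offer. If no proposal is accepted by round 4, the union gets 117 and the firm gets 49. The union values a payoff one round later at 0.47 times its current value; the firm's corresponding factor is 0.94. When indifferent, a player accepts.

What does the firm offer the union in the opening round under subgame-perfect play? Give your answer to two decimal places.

Round 4 (the union proposes): the firm gets 49 if talks fail, so the union offers 49 and keeps 751.
Round 3 (the firm proposes): the union can get 751 next round, worth 0.47 × 751 = 352.97 now; the firm offers that and keeps 447.03.
Round 2 (the union proposes): the firm can get 447.03 next round, worth 0.94 × 447.03 = 420.2082 now. The union offers 420.2082 and keeps 800 − 420.2082 = 379.7918.
Round 1 (the firm proposes): the union can get 379.7918 next round, worth 0.47 × 379.7918 = 178.502146 now. The firm offers 178.502146 and keeps 800 − 178.502146 = 621.497854.

178.50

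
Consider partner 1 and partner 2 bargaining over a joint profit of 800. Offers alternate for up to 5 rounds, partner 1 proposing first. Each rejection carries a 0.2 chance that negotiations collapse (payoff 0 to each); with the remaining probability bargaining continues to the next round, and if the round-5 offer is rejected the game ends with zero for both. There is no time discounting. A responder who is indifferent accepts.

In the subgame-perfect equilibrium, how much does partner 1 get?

590.08

Round 5 (partner 1 proposes): partner 2 will accept anything ≥ 0, so partner 1 offers 0 and keeps 800.
Round 4 (partner 2 proposes): rejecting gives partner 1 an expected 0.8 × 800 = 640, so partner 2 offers 640, keeping 160.
Round 3 (partner 1 proposes): rejecting gives partner 2 an expected 0.8 × 160 = 128. Partner 1 offers 128 and keeps 800 − 128 = 672.
Round 2 (partner 2 proposes): rejecting gives partner 1 an expected 0.8 × 672 = 537.6, so partner 2 offers 537.6, keeping 262.4.
Round 1 (partner 1 proposes): rejecting gives partner 2 an expected 0.8 × 262.4 = 209.92, so partner 1 offers 209.92, keeping 590.08.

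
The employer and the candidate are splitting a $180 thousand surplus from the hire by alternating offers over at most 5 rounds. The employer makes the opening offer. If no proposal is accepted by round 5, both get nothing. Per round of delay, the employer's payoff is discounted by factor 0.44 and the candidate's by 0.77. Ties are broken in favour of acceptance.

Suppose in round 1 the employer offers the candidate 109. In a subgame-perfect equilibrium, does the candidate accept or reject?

Round 5 (the employer proposes): the candidate will accept anything ≥ 0, so the employer offers 0 and keeps 180.
Round 4 (the candidate proposes): the employer can get 180 next round, worth 0.44 × 180 = 79.2 now, so the candidate offers 79.2, keeping 100.8.
Round 3 (the employer proposes): the candidate can get 100.8 next round, worth 0.77 × 100.8 = 77.616 now; the employer offers that and keeps 102.384.
Round 2 (the candidate proposes): the employer can get 102.384 next round, worth 0.44 × 102.384 = 45.04896 now. The candidate offers 45.04896 and keeps 180 − 45.04896 = 134.95104.
So by rejecting in round 1, the candidate gets 134.95104 next round, worth 0.77 × 134.95104 = 103.9123008 now.
Offer 109 ≥ 103.9123008, so the candidate accepts.

Accept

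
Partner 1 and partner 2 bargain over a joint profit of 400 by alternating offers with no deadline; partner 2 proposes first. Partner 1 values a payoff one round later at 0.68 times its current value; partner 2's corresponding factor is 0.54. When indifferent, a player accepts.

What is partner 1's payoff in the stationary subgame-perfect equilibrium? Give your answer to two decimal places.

In a stationary SPE each proposer offers the other exactly their discounted continuation value.
If partner 2 keeps x when proposing and partner 1 keeps y when proposing, then x = 400 − 0.68y and y = 400 − 0.54x.
Solving: x = 400(1 − 0.68) / (1 − 0.54·0.68) = 128 / 0.6328 ≈ 202.2756.
Partner 1 gets 400 − 202.2756 ≈ 197.7244.

197.72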